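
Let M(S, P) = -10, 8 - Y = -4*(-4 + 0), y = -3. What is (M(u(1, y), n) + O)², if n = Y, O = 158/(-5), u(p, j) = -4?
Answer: 43264/25 ≈ 1730.6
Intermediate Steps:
O = -158/5 (O = 158*(-⅕) = -158/5 ≈ -31.600)
Y = -8 (Y = 8 - (-4)*(-4 + 0) = 8 - (-4)*(-4) = 8 - 1*16 = 8 - 16 = -8)
n = -8
(M(u(1, y), n) + O)² = (-10 - 158/5)² = (-208/5)² = 43264/25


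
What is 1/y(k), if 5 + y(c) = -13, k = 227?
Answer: -1/18 ≈ -0.055556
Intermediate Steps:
y(c) = -18 (y(c) = -5 - 13 = -18)
1/y(k) = 1/(-18) = -1/18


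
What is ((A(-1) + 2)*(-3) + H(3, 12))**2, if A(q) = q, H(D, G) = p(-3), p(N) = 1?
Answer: 4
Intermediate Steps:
H(D, G) = 1
((A(-1) + 2)*(-3) + H(3, 12))**2 = ((-1 + 2)*(-3) + 1)**2 = (1*(-3) + 1)**2 = (-3 + 1)**2 = (-2)**2 = 4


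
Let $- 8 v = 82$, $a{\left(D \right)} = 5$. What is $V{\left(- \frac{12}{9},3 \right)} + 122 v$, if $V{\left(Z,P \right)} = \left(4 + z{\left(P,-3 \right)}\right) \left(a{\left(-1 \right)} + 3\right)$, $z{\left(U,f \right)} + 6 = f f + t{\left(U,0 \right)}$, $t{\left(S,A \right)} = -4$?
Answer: $- \frac{2453}{2} \approx -1226.5$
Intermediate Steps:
$z{\left(U,f \right)} = -10 + f^{2}$ ($z{\left(U,f \right)} = -6 + \left(f f - 4\right) = -6 + \left(f^{2} - 4\right) = -6 + \left(-4 + f^{2}\right) = -10 + f^{2}$)
$v = - \frac{41}{4}$ ($v = \left(- \frac{1}{8}\right) 82 = - \frac{41}{4} \approx -10.25$)
$V{\left(Z,P \right)} = 24$ ($V{\left(Z,P \right)} = \left(4 - \left(10 - \left(-3\right)^{2}\right)\right) \left(5 + 3\right) = \left(4 + \left(-10 + 9\right)\right) 8 = \left(4 - 1\right) 8 = 3 \cdot 8 = 24$)
$V{\left(- \frac{12}{9},3 \right)} + 122 v = 24 + 122 \left(- \frac{41}{4}\right) = 24 - \frac{2501}{2} = - \frac{2453}{2}$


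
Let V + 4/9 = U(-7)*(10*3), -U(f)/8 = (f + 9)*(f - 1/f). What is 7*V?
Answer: 207332/9 ≈ 23037.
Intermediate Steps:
U(f) = -8*(9 + f)*(f - 1/f) (U(f) = -8*(f + 9)*(f - 1/f) = -8*(9 + f)*(f - 1/f))
V = 207332/63 (V = -4/9 + (8 - 72*(-7) - 8*(-7)² + 72/(-7))*(10*3) = -4/9 + (8 + 504 - 8*49 + 72*(-⅐))*30 = -4/9 + (8 + 504 - 392 - 72/7)*30 = -4/9 + (768/7)*30 = -4/9 + 23040/7 = 207332/63 ≈ 3291.0)
7*V = 7*(207332/63) = 207332/9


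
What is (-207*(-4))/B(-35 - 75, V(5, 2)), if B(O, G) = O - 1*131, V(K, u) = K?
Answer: -828/241 ≈ -3.4357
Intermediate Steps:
B(O, G) = -131 + O (B(O, G) = O - 131 = -131 + O)
(-207*(-4))/B(-35 - 75, V(5, 2)) = (-207*(-4))/(-131 + (-35 - 75)) = 828/(-131 - 110) = 828/(-241) = 828*(-1/241) = -828/241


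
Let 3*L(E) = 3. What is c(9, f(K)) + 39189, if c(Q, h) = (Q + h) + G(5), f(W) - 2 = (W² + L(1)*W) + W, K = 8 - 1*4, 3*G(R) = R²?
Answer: 117697/3 ≈ 39232.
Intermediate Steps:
G(R) = R²/3
L(E) = 1 (L(E) = (⅓)*3 = 1)
K = 4 (K = 8 - 4 = 4)
f(W) = 2 + W² + 2*W (f(W) = 2 + ((W² + 1*W) + W) = 2 + ((W² + W) + W) = 2 + ((W + W²) + W) = 2 + (W² + 2*W) = 2 + W² + 2*W)
c(Q, h) = 25/3 + Q + h (c(Q, h) = (Q + h) + (⅓)*5² = (Q + h) + (⅓)*25 = (Q + h) + 25/3 = 25/3 + Q + h)
c(9, f(K)) + 39189 = (25/3 + 9 + (2 + 4² + 2*4)) + 39189 = (25/3 + 9 + (2 + 16 + 8)) + 39189 = (25/3 + 9 + 26) + 39189 = 130/3 + 39189 = 117697/3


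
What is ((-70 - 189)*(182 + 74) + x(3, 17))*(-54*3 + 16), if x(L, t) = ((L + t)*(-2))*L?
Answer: 9697904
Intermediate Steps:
x(L, t) = L*(-2*L - 2*t) (x(L, t) = (-2*L - 2*t)*L = L*(-2*L - 2*t))
((-70 - 189)*(182 + 74) + x(3, 17))*(-54*3 + 16) = ((-70 - 189)*(182 + 74) - 2*3*(3 + 17))*(-54*3 + 16) = (-259*256 - 2*3*20)*(-162 + 16) = (-66304 - 120)*(-146) = -66424*(-146) = 9697904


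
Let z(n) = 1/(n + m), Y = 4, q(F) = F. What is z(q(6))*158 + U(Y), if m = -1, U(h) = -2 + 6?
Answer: 178/5 ≈ 35.600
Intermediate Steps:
U(h) = 4
z(n) = 1/(-1 + n) (z(n) = 1/(n - 1) = 1/(-1 + n))
z(q(6))*158 + U(Y) = 158/(-1 + 6) + 4 = 158/5 + 4 = 178/5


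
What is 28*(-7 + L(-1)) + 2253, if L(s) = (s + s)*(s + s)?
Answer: 2169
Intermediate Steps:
L(s) = 4*s² (L(s) = (2*s)*(2*s) = 4*s²)
28*(-7 + L(-1)) + 2253 = 28*(-7 + 4*(-1)²) + 2253 = 28*(-7 + 4*1) + 2253 = 28*(-7 + 4) + 2253 = 28*(-3) + 2253 = -84 + 2253 = 2169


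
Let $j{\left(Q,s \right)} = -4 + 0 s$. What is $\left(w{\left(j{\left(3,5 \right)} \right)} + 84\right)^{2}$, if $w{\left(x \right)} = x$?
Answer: $6400$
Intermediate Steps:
$j{\left(Q,s \right)} = -4$ ($j{\left(Q,s \right)} = -4 + 0 = -4$)
$\left(w{\left(j{\left(3,5 \right)} \right)} + 84\right)^{2} = \left(-4 + 84\right)^{2} = 80^{2} = 6400$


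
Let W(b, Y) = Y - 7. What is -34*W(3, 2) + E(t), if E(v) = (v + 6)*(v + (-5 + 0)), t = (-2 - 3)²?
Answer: 790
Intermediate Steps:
t = 25 (t = (-5)² = 25)
W(b, Y) = -7 + Y
E(v) = (-5 + v)*(6 + v) (E(v) = (6 + v)*(v - 5) = (6 + v)*(-5 + v) = (-5 + v)*(6 + v))
-34*W(3, 2) + E(t) = -34*(-7 + 2) + (-30 + 25 + 25²) = -34*(-5) + (-30 + 25 + 625) = 170 + 620 = 790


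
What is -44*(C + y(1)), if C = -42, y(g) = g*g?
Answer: 1804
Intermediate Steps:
y(g) = g²
-44*(C + y(1)) = -44*(-42 + 1²) = -44*(-42 + 1) = -44*(-41) = 1804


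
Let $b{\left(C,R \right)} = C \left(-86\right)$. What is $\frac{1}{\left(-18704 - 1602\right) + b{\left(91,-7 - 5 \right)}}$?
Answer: $- \frac{1}{28132} \approx -3.5547 \cdot 10^{-5}$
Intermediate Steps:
$b{\left(C,R \right)} = - 86 C$
$\frac{1}{\left(-18704 - 1602\right) + b{\left(91,-7 - 5 \right)}} = \frac{1}{\left(-18704 - 1602\right) - 7826} = \frac{1}{-20306 - 7826} = \frac{1}{-28132} = - \frac{1}{28132}$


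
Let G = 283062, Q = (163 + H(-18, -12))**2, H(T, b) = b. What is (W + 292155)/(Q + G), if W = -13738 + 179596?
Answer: 458013/305863 ≈ 1.4974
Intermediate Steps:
Q = 22801 (Q = (163 - 12)**2 = 151**2 = 22801)
W = 165858
(W + 292155)/(Q + G) = (165858 + 292155)/(22801 + 283062) = 458013/305863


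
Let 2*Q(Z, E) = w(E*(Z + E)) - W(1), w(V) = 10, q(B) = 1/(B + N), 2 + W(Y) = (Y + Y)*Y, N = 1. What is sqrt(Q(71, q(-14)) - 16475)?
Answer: 3*I*sqrt(1830) ≈ 128.34*I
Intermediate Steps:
W(Y) = -2 + 2*Y**2 (W(Y) = -2 + (Y + Y)*Y = -2 + (2*Y)*Y = -2 + 2*Y**2)
q(B) = 1/(1 + B) (q(B) = 1/(B + 1) = 1/(1 + B))
Q(Z, E) = 5 (Q(Z, E) = (10 - (-2 + 2*1**2))/2 = (10 - (-2 + 2*1))/2 = (10 - (-2 + 2))/2 = (10 - 1*0)/2 = (10 + 0)/2 = (1/2)*10 = 5)
sqrt(Q(71, q(-14)) - 16475) = sqrt(5 - 16475) = sqrt(-16470) = 3*I*sqrt(1830)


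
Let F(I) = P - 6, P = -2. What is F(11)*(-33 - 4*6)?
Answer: 456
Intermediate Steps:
F(I) = -8 (F(I) = -2 - 6 = -8)
F(11)*(-33 - 4*6) = -8*(-33 - 4*6) = -8*(-33 - 24) = -8*(-57) = 456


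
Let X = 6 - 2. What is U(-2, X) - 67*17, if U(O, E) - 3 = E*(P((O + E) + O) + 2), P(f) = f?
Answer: -1128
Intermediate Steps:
X = 4
U(O, E) = 3 + E*(2 + E + 2*O) (U(O, E) = 3 + E*(((O + E) + O) + 2) = 3 + E*(((E + O) + O) + 2) = 3 + E*((E + 2*O) + 2) = 3 + E*(2 + E + 2*O))
U(-2, X) - 67*17 = (3 + 2*4 + 4*(4 + 2*(-2))) - 67*17 = (3 + 8 + 4*(4 - 4)) - 1139 = (3 + 8 + 4*0) - 1139 = (3 + 8 + 0) - 1139 = 11 - 1139 = -1128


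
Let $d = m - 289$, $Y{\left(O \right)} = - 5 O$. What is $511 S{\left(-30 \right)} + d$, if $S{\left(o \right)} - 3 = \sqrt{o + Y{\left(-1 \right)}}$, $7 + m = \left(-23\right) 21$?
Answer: $754 + 2555 i \approx 754.0 + 2555.0 i$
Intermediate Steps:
$m = -490$ ($m = -7 - 483 = -490$)
$S{\left(o \right)} = 3 + \sqrt{5 + o}$ ($S{\left(o \right)} = 3 + \sqrt{o - -5} = 3 + \sqrt{o + 5} = 3 + \sqrt{5 + o}$)
$d = -779$ ($d = -490 - 289 = -779$)
$511 S{\left(-30 \right)} + d = 511 \left(3 + \sqrt{5 - 30}\right) - 779 = 511 \left(3 + \sqrt{-25}\right) - 779 = 511 \left(3 + 5 i\right) - 779 = \left(1533 + 2555 i\right) - 779 = 754 + 2555 i$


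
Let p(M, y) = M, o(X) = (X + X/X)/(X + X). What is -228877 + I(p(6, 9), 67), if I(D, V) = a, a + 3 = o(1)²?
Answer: -228879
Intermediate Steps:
o(X) = (1 + X)/(2*X) (o(X) = (X + 1)/((2*X)) = (1 + X)*(1/(2*X)) = (1 + X)/(2*X))
a = -2 (a = -3 + ((½)*(1 + 1)/1)² = -3 + ((½)*1*2)² = -3 + 1² = -3 + 1 = -2)
I(D, V) = -2
-228877 + I(p(6, 9), 67) = -228877 - 2 = -228879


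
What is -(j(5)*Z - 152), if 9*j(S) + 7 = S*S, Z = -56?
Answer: 264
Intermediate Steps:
j(S) = -7/9 + S²/9 (j(S) = -7/9 + (S*S)/9 = -7/9 + S²/9)
-(j(5)*Z - 152) = -((-7/9 + (⅑)*5²)*(-56) - 152) = -((-7/9 + (⅑)*25)*(-56) - 152) = -((-7/9 + 25/9)*(-56) - 152) = -(2*(-56) - 152) = -(-112 - 152) = -1*(-264) = 264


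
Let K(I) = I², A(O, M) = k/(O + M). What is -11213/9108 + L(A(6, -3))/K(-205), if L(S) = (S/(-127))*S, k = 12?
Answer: -59845889003/48610989900 ≈ -1.2311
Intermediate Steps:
A(O, M) = 12/(M + O) (A(O, M) = 12/(O + M) = 12/(M + O))
L(S) = -S²/127 (L(S) = (S*(-1/127))*S = (-S/127)*S = -S²/127)
-11213/9108 + L(A(6, -3))/K(-205) = -11213/9108 + (-144/(-3 + 6)²/127)/((-205)²) = -11213*1/9108 - (12/3)²/127/42025 = -11213/9108 - (12*(⅓))²/127*(1/42025) = -11213/9108 - 1/127*4²*(1/42025) = -11213/9108 - 1/127*16*(1/42025) = -11213/9108 - 16/127*1/42025 = -11213/9108 - 16/5337175 = -59845889003/48610989900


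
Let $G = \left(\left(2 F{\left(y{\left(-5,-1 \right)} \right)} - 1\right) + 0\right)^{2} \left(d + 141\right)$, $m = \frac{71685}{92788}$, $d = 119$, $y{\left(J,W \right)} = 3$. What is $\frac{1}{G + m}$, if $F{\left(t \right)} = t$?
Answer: $\frac{92788}{603193685} \approx 0.00015383$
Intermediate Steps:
$m = \frac{71685}{92788}$ ($m = 71685 \cdot \frac{1}{92788} = \frac{71685}{92788} \approx 0.77257$)
$G = 6500$ ($G = \left(\left(2 \cdot 3 - 1\right) + 0\right)^{2} \left(119 + 141\right) = \left(\left(6 - 1\right) + 0\right)^{2} \cdot 260 = \left(5 + 0\right)^{2} \cdot 260 = 5^{2} \cdot 260 = 25 \cdot 260 = 6500$)
$\frac{1}{G + m} = \frac{1}{6500 + \frac{71685}{92788}} = \frac{1}{\frac{603193685}{92788}} = \frac{92788}{603193685}$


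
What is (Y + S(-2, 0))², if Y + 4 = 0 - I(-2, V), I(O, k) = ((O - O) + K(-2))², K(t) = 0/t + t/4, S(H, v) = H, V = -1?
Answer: 625/16 ≈ 39.063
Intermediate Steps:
K(t) = t/4 (K(t) = 0 + t*(¼) = 0 + t/4 = t/4)
I(O, k) = ¼ (I(O, k) = ((O - O) + (¼)*(-2))² = (0 - ½)² = (-½)² = ¼)
Y = -17/4 (Y = -4 + (0 - 1*¼) = -4 + (0 - ¼) = -4 - ¼ = -17/4 ≈ -4.2500)
(Y + S(-2, 0))² = (-17/4 - 2)² = (-25/4)² = 625/16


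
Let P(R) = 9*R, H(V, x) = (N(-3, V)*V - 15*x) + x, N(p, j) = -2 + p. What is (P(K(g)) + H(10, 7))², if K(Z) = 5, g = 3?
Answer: 10609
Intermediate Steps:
H(V, x) = -14*x - 5*V (H(V, x) = ((-2 - 3)*V - 15*x) + x = (-5*V - 15*x) + x = (-15*x - 5*V) + x = -14*x - 5*V)
(P(K(g)) + H(10, 7))² = (9*5 + (-14*7 - 5*10))² = (45 + (-98 - 50))² = (45 - 148)² = (-103)² = 10609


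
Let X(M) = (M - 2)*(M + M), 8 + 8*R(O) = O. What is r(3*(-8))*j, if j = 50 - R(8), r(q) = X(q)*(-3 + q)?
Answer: -1684800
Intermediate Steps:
R(O) = -1 + O/8
X(M) = 2*M*(-2 + M) (X(M) = (-2 + M)*(2*M) = 2*M*(-2 + M))
r(q) = 2*q*(-3 + q)*(-2 + q) (r(q) = (2*q*(-2 + q))*(-3 + q) = 2*q*(-3 + q)*(-2 + q))
j = 50 (j = 50 - (-1 + (⅛)*8) = 50 - (-1 + 1) = 50 - 1*0 = 50 + 0 = 50)
r(3*(-8))*j = (2*(3*(-8))*(-3 + 3*(-8))*(-2 + 3*(-8)))*50 = (2*(-24)*(-3 - 24)*(-2 - 24))*50 = (2*(-24)*(-27)*(-26))*50 = -33696*50 = -1684800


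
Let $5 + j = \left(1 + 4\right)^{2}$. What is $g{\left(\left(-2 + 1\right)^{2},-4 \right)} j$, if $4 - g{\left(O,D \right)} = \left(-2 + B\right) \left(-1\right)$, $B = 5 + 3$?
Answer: $200$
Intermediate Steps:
$B = 8$
$g{\left(O,D \right)} = 10$ ($g{\left(O,D \right)} = 4 - \left(-2 + 8\right) \left(-1\right) = 4 - 6 \left(-1\right) = 4 - -6 = 4 + 6 = 10$)
$j = 20$ ($j = -5 + \left(1 + 4\right)^{2} = -5 + 5^{2} = -5 + 25 = 20$)
$g{\left(\left(-2 + 1\right)^{2},-4 \right)} j = 10 \cdot 20 = 200$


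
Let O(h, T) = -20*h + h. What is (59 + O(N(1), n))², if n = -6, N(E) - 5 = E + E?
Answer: 5476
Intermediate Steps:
N(E) = 5 + 2*E (N(E) = 5 + (E + E) = 5 + 2*E)
O(h, T) = -19*h
(59 + O(N(1), n))² = (59 - 19*(5 + 2*1))² = (59 - 19*(5 + 2))² = (59 - 19*7)² = (59 - 133)² = (-74)² = 5476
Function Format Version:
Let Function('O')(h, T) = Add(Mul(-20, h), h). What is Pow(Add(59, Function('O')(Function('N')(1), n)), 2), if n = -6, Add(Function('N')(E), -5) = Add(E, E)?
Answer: 5476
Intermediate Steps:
Function('N')(E) = Add(5, Mul(2, E)) (Function('N')(E) = Add(5, Add(E, E)) = Add(5, Mul(2, E)))
Function('O')(h, T) = Mul(-19, h)
Pow(Add(59, Function('O')(Function('N')(1), n)), 2) = Pow(Add(59, Mul(-19, Add(5, Mul(2, 1)))), 2) = Pow(Add(59, Mul(-19, Add(5, 2))), 2) = Pow(Add(59, Mul(-19, 7)), 2) = Pow(Add(59, -133), 2) = Pow(-74, 2) = 5476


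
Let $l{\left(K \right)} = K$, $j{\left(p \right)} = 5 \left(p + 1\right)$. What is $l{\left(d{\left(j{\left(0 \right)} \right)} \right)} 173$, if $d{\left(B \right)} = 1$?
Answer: $173$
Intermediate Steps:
$j{\left(p \right)} = 5 + 5 p$ ($j{\left(p \right)} = 5 \left(1 + p\right) = 5 + 5 p$)
$l{\left(d{\left(j{\left(0 \right)} \right)} \right)} 173 = 1 \cdot 173 = 173$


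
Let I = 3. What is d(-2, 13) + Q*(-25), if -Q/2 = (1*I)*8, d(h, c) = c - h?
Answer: 1215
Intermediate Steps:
Q = -48 (Q = -2*1*3*8 = -6*8 = -2*24 = -48)
d(-2, 13) + Q*(-25) = (13 - 1*(-2)) - 48*(-25) = (13 + 2) + 1200 = 15 + 1200 = 1215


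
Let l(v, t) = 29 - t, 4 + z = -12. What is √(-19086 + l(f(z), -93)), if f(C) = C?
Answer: 2*I*√4741 ≈ 137.71*I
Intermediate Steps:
z = -16 (z = -4 - 12 = -16)
√(-19086 + l(f(z), -93)) = √(-19086 + (29 - 1*(-93))) = √(-19086 + (29 + 93)) = √(-19086 + 122) = √(-18964) = 2*I*√4741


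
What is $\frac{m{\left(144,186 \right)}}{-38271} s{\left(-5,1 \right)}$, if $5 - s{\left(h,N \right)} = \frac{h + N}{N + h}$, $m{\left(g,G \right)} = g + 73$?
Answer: $- \frac{868}{38271} \approx -0.02268$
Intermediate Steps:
$m{\left(g,G \right)} = 73 + g$
$s{\left(h,N \right)} = 4$ ($s{\left(h,N \right)} = 5 - \frac{h + N}{N + h} = 5 - \frac{N + h}{N + h} = 5 - 1 = 4$)
$\frac{m{\left(144,186 \right)}}{-38271} s{\left(-5,1 \right)} = \frac{73 + 144}{-38271} \cdot 4 = 217 \left(- \frac{1}{38271}\right) 4 = \left(- \frac{217}{38271}\right) 4 = - \frac{868}{38271}$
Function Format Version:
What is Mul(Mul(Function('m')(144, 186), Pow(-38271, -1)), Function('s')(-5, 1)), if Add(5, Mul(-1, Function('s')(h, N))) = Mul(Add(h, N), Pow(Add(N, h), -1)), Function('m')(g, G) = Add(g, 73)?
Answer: Rational(-868, 38271) ≈ -0.022680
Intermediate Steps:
Function('m')(g, G) = Add(73, g)
Function('s')(h, N) = 4 (Function('s')(h, N) = Add(5, Mul(-1, Mul(Add(h, N), Pow(Add(N, h), -1)))) = Add(5, Mul(-1, Mul(Add(N, h), Pow(Add(N, h), -1)))) = Add(5, Mul(-1, 1)) = Add(5, -1) = 4)
Mul(Mul(Function('m')(144, 186), Pow(-38271, -1)), Function('s')(-5, 1)) = Mul(Mul(Add(73, 144), Pow(-38271, -1)), 4) = Mul(Mul(217, Rational(-1, 38271)), 4) = Mul(Rational(-217, 38271), 4) = Rational(-868, 38271)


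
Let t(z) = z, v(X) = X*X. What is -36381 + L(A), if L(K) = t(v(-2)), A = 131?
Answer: -36377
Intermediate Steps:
v(X) = X²
L(K) = 4 (L(K) = (-2)² = 4)
-36381 + L(A) = -36381 + 4 = -36377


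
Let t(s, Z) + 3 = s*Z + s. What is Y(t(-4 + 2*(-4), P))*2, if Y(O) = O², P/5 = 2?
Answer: 36450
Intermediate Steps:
P = 10 (P = 5*2 = 10)
t(s, Z) = -3 + s + Z*s (t(s, Z) = -3 + (s*Z + s) = -3 + (Z*s + s) = -3 + (s + Z*s) = -3 + s + Z*s)
Y(t(-4 + 2*(-4), P))*2 = (-3 + (-4 + 2*(-4)) + 10*(-4 + 2*(-4)))²*2 = (-3 + (-4 - 8) + 10*(-4 - 8))²*2 = (-3 - 12 + 10*(-12))²*2 = (-3 - 12 - 120)²*2 = (-135)²*2 = 18225*2 = 36450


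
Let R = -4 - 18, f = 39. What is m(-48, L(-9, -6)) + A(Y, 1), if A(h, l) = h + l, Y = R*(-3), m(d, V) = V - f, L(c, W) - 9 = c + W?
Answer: 22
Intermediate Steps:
R = -22
L(c, W) = 9 + W + c (L(c, W) = 9 + (c + W) = 9 + (W + c) = 9 + W + c)
m(d, V) = -39 + V (m(d, V) = V - 1*39 = V - 39 = -39 + V)
Y = 66 (Y = -22*(-3) = 66)
m(-48, L(-9, -6)) + A(Y, 1) = (-39 + (9 - 6 - 9)) + (66 + 1) = (-39 - 6) + 67 = -45 + 67 = 22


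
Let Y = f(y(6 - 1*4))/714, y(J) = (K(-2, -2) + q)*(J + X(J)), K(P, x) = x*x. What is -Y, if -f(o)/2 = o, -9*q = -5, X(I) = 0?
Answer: 82/3213 ≈ 0.025521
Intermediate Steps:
K(P, x) = x²
q = 5/9 (q = -⅑*(-5) = 5/9 ≈ 0.55556)
y(J) = 41*J/9 (y(J) = ((-2)² + 5/9)*(J + 0) = (4 + 5/9)*J = 41*J/9)
f(o) = -2*o
Y = -82/3213 (Y = -82*(6 - 1*4)/9/714 = -82*(6 - 4)/9*(1/714) = -82*2/9*(1/714) = -2*82/9*(1/714) = -164/9*1/714 = -82/3213 ≈ -0.025521)
-Y = -1*(-82/3213) = 82/3213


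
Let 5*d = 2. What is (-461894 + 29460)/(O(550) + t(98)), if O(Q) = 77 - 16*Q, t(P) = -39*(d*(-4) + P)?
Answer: 2162170/62413 ≈ 34.643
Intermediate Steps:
d = ⅖ (d = (⅕)*2 = ⅖ ≈ 0.40000)
t(P) = 312/5 - 39*P (t(P) = -39*((⅖)*(-4) + P) = -39*(-8/5 + P) = 312/5 - 39*P)
O(Q) = 77 - 16*Q
(-461894 + 29460)/(O(550) + t(98)) = (-461894 + 29460)/((77 - 16*550) + (312/5 - 39*98)) = -432434/((77 - 8800) + (312/5 - 3822)) = -432434/(-8723 - 18798/5) = -432434/(-62413/5) = -432434*(-5/62413) = 2162170/62413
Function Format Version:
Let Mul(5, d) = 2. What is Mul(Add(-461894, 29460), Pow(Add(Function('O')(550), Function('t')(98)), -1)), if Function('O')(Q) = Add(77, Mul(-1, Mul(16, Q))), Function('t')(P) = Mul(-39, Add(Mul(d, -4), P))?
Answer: Rational(2162170, 62413) ≈ 34.643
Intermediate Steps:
d = Rational(2, 5) (d = Mul(Rational(1, 5), 2) = Rational(2, 5) ≈ 0.40000)
Function('t')(P) = Add(Rational(312, 5), Mul(-39, P)) (Function('t')(P) = Mul(-39, Add(Mul(Rational(2, 5), -4), P)) = Mul(-39, Add(Rational(-8, 5), P)) = Add(Rational(312, 5), Mul(-39, P)))
Function('O')(Q) = Add(77, Mul(-16, Q))
Mul(Add(-461894, 29460), Pow(Add(Function('O')(550), Function('t')(98)), -1)) = Mul(Add(-461894, 29460), Pow(Add(Add(77, Mul(-16, 550)), Add(Rational(312, 5), Mul(-39, 98))), -1)) = Mul(-432434, Pow(Add(Add(77, -8800), Add(Rational(312, 5), -3822)), -1)) = Mul(-432434, Pow(Add(-8723, Rational(-18798, 5)), -1)) = Mul(-432434, Pow(Rational(-62413, 5), -1)) = Mul(-432434, Rational(-5, 62413)) = Rational(2162170, 62413)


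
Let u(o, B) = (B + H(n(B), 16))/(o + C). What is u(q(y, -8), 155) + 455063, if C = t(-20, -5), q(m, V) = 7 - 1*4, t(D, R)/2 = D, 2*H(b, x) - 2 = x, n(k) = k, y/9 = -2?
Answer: 16837167/37 ≈ 4.5506e+5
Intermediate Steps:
y = -18 (y = 9*(-2) = -18)
H(b, x) = 1 + x/2
t(D, R) = 2*D
q(m, V) = 3 (q(m, V) = 7 - 4 = 3)
C = -40 (C = 2*(-20) = -40)
u(o, B) = (9 + B)/(-40 + o) (u(o, B) = (B + (1 + (½)*16))/(o - 40) = (B + (1 + 8))/(-40 + o) = (B + 9)/(-40 + o) = (9 + B)/(-40 + o))
u(q(y, -8), 155) + 455063 = (9 + 155)/(-40 + 3) + 455063 = 164/(-37) + 455063 = -1/37*164 + 455063 = -164/37 + 455063 = 16837167/37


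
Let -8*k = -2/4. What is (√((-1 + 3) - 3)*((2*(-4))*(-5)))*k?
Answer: 5*I/2 ≈ 2.5*I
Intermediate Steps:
k = 1/16 (k = -(-1)/(4*4) = -⅛*(-½) = 1/16 ≈ 0.062500)
(√((-1 + 3) - 3)*((2*(-4))*(-5)))*k = (√((-1 + 3) - 3)*((2*(-4))*(-5)))*(1/16) = (√(2 - 3)*(-8*(-5)))*(1/16) = (√(-1)*40)*(1/16) = (I*40)*(1/16) = (40*I)*(1/16) = 5*I/2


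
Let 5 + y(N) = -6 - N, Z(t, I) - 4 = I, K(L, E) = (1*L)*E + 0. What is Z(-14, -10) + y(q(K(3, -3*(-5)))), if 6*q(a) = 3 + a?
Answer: -25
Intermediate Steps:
K(L, E) = E*L (K(L, E) = L*E + 0 = E*L + 0 = E*L)
Z(t, I) = 4 + I
q(a) = ½ + a/6 (q(a) = (3 + a)/6 = ½ + a/6)
y(N) = -11 - N (y(N) = -5 + (-6 - N) = -11 - N)
Z(-14, -10) + y(q(K(3, -3*(-5)))) = (4 - 10) + (-11 - (½ + (-3*(-5)*3)/6)) = -6 + (-11 - (½ + (15*3)/6)) = -6 + (-11 - (½ + (⅙)*45)) = -6 + (-11 - (½ + 15/2)) = -6 + (-11 - 1*8) = -6 + (-11 - 8) = -6 - 19 = -25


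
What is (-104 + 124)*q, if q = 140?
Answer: 2800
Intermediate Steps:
(-104 + 124)*q = (-104 + 124)*140 = 20*140 = 2800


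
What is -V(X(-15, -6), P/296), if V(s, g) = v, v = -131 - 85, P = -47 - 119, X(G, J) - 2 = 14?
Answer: 216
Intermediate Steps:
X(G, J) = 16 (X(G, J) = 2 + 14 = 16)
P = -166
v = -216
V(s, g) = -216
-V(X(-15, -6), P/296) = -1*(-216) = 216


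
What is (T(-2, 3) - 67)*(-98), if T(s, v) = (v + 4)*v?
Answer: 4508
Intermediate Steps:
T(s, v) = v*(4 + v) (T(s, v) = (4 + v)*v = v*(4 + v))
(T(-2, 3) - 67)*(-98) = (3*(4 + 3) - 67)*(-98) = (3*7 - 67)*(-98) = (21 - 67)*(-98) = -46*(-98) = 4508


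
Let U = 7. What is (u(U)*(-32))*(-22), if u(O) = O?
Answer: 4928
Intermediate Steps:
(u(U)*(-32))*(-22) = (7*(-32))*(-22) = -224*(-22) = 4928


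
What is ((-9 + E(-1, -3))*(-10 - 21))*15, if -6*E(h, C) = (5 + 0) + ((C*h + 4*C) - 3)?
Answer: 7285/2 ≈ 3642.5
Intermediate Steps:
E(h, C) = -⅓ - 2*C/3 - C*h/6 (E(h, C) = -((5 + 0) + ((C*h + 4*C) - 3))/6 = -(5 + ((4*C + C*h) - 3))/6 = -(5 + (-3 + 4*C + C*h))/6 = -(2 + 4*C + C*h)/6 = -⅓ - 2*C/3 - C*h/6)
((-9 + E(-1, -3))*(-10 - 21))*15 = ((-9 + (-⅓ - ⅔*(-3) - ⅙*(-3)*(-1)))*(-10 - 21))*15 = ((-9 + (-⅓ + 2 - ½))*(-31))*15 = ((-9 + 7/6)*(-31))*15 = -47/6*(-31)*15 = (1457/6)*15 = 7285/2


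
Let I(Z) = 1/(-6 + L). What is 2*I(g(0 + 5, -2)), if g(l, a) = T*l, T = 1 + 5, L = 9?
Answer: ⅔ ≈ 0.66667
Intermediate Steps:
T = 6
g(l, a) = 6*l
I(Z) = ⅓ (I(Z) = 1/(-6 + 9) = 1/3 = ⅓)
2*I(g(0 + 5, -2)) = 2*(⅓) = ⅔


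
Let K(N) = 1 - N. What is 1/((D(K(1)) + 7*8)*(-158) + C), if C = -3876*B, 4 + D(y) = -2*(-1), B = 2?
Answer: -1/16284 ≈ -6.1410e-5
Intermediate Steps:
D(y) = -2 (D(y) = -4 - 2*(-1) = -4 + 2 = -2)
C = -7752 (C = -3876*2 = -323*24 = -7752)
1/((D(K(1)) + 7*8)*(-158) + C) = 1/((-2 + 7*8)*(-158) - 7752) = 1/((-2 + 56)*(-158) - 7752) = 1/(54*(-158) - 7752) = 1/(-8532 - 7752) = 1/(-16284) = -1/16284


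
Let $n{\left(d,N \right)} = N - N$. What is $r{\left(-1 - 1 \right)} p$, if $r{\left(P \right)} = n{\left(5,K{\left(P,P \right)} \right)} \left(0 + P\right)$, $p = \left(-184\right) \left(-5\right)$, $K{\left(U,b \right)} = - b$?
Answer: $0$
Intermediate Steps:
$n{\left(d,N \right)} = 0$
$p = 920$
$r{\left(P \right)} = 0$ ($r{\left(P \right)} = 0 \left(0 + P\right) = 0 P = 0$)
$r{\left(-1 - 1 \right)} p = 0 \cdot 920 = 0$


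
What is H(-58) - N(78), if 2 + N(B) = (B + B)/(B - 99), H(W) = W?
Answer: -340/7 ≈ -48.571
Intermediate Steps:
N(B) = -2 + 2*B/(-99 + B) (N(B) = -2 + (B + B)/(B - 99) = -2 + (2*B)/(-99 + B) = -2 + 2*B/(-99 + B))
H(-58) - N(78) = -58 - 198/(-99 + 78) = -58 - 198/(-21) = -58 - 198*(-1)/21 = -58 - 1*(-66/7) = -58 + 66/7 = -340/7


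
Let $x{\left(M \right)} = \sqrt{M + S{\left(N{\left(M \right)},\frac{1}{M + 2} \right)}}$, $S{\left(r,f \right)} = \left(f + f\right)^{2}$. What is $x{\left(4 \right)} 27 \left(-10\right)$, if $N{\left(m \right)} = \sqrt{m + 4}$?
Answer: $- 90 \sqrt{37} \approx -547.45$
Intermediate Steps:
$N{\left(m \right)} = \sqrt{4 + m}$
$S{\left(r,f \right)} = 4 f^{2}$ ($S{\left(r,f \right)} = \left(2 f\right)^{2} = 4 f^{2}$)
$x{\left(M \right)} = \sqrt{M + \frac{4}{\left(2 + M\right)^{2}}}$ ($x{\left(M \right)} = \sqrt{M + 4 \left(\frac{1}{M + 2}\right)^{2}} = \sqrt{M + 4 \left(\frac{1}{2 + M}\right)^{2}} = \sqrt{M + \frac{4}{\left(2 + M\right)^{2}}}$)
$x{\left(4 \right)} 27 \left(-10\right) = \sqrt{4 + \frac{4}{\left(2 + 4\right)^{2}}} \cdot 27 \left(-10\right) = \sqrt{4 + \frac{4}{36}} \cdot 27 \left(-10\right) = \sqrt{4 + 4 \cdot \frac{1}{36}} \cdot 27 \left(-10\right) = \sqrt{4 + \frac{1}{9}} \cdot 27 \left(-10\right) = \sqrt{\frac{37}{9}} \cdot 27 \left(-10\right) = \frac{\sqrt{37}}{3} \cdot 27 \left(-10\right) = 9 \sqrt{37} \left(-10\right) = - 90 \sqrt{37}$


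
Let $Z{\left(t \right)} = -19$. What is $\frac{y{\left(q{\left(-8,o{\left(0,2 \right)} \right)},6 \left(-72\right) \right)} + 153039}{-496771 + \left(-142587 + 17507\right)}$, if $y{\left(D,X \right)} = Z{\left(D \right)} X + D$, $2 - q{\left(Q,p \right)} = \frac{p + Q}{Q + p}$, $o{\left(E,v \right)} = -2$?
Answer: $- \frac{161248}{621851} \approx -0.2593$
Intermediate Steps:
$q{\left(Q,p \right)} = 1$ ($q{\left(Q,p \right)} = 2 - \frac{p + Q}{Q + p} = 2 - \frac{Q + p}{Q + p} = 2 - 1 = 1$)
$y{\left(D,X \right)} = D - 19 X$ ($y{\left(D,X \right)} = - 19 X + D = D - 19 X$)
$\frac{y{\left(q{\left(-8,o{\left(0,2 \right)} \right)},6 \left(-72\right) \right)} + 153039}{-496771 + \left(-142587 + 17507\right)} = \frac{\left(1 - 19 \cdot 6 \left(-72\right)\right) + 153039}{-496771 + \left(-142587 + 17507\right)} = \frac{\left(1 - -8208\right) + 153039}{-496771 - 125080} = \frac{\left(1 + 8208\right) + 153039}{-621851} = \left(8209 + 153039\right) \left(- \frac{1}{621851}\right) = 161248 \left(- \frac{1}{621851}\right) = - \frac{161248}{621851}$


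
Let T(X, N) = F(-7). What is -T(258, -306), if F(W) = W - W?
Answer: 0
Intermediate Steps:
F(W) = 0
T(X, N) = 0
-T(258, -306) = -1*0 = 0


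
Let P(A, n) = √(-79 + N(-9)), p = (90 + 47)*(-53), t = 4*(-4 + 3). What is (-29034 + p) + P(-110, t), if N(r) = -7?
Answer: -36295 + I*√86 ≈ -36295.0 + 9.2736*I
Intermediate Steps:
t = -4 (t = 4*(-1) = -4)
p = -7261 (p = 137*(-53) = -7261)
P(A, n) = I*√86 (P(A, n) = √(-79 - 7) = √(-86) = I*√86)
(-29034 + p) + P(-110, t) = (-29034 - 7261) + I*√86 = -36295 + I*√86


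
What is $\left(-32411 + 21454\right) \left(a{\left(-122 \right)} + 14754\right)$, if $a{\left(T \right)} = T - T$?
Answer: $-161659578$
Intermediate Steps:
$a{\left(T \right)} = 0$
$\left(-32411 + 21454\right) \left(a{\left(-122 \right)} + 14754\right) = \left(-32411 + 21454\right) \left(0 + 14754\right) = \left(-10957\right) 14754 = -161659578$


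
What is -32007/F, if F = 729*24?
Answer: -10669/5832 ≈ -1.8294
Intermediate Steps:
F = 17496
-32007/F = -32007/17496 = -32007*1/17496 = -10669/5832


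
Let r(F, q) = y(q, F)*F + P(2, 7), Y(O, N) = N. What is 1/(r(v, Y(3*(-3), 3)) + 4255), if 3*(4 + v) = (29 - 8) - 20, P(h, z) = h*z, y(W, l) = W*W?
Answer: 1/4236 ≈ 0.00023607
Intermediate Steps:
y(W, l) = W**2
v = -11/3 (v = -4 + ((29 - 8) - 20)/3 = -4 + (21 - 20)/3 = -4 + (1/3)*1 = -4 + 1/3 = -11/3 ≈ -3.6667)
r(F, q) = 14 + F*q**2 (r(F, q) = q**2*F + 2*7 = F*q**2 + 14 = 14 + F*q**2)
1/(r(v, Y(3*(-3), 3)) + 4255) = 1/((14 - 11/3*3**2) + 4255) = 1/((14 - 11/3*9) + 4255) = 1/((14 - 33) + 4255) = 1/(-19 + 4255) = 1/4236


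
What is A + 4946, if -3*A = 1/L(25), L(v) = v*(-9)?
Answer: 3338551/675 ≈ 4946.0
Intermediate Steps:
L(v) = -9*v
A = 1/675 (A = -1/(3*((-9*25))) = -⅓/(-225) = -⅓*(-1/225) = 1/675 ≈ 0.0014815)
A + 4946 = 1/675 + 4946 = 3338551/675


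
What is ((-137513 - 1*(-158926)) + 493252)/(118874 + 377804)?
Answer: 514665/496678 ≈ 1.0362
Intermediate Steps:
((-137513 - 1*(-158926)) + 493252)/(118874 + 377804) = ((-137513 + 158926) + 493252)/496678 = (21413 + 493252)*(1/496678) = 514665*(1/496678) = 514665/496678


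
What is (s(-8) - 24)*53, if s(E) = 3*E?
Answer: -2544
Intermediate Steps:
(s(-8) - 24)*53 = (3*(-8) - 24)*53 = (-24 - 24)*53 = -48*53 = -2544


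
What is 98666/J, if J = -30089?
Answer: -98666/30089 ≈ -3.2791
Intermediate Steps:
98666/J = 98666/(-30089) = 98666*(-1/30089) = -98666/30089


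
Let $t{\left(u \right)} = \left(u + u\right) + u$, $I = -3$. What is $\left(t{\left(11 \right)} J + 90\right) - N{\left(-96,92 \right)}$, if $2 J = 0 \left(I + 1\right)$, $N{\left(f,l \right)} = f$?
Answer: $186$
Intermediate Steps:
$J = 0$ ($J = \frac{0 \left(-3 + 1\right)}{2} = \frac{0 \left(-2\right)}{2} = \frac{1}{2} \cdot 0 = 0$)
$t{\left(u \right)} = 3 u$ ($t{\left(u \right)} = 2 u + u = 3 u$)
$\left(t{\left(11 \right)} J + 90\right) - N{\left(-96,92 \right)} = \left(3 \cdot 11 \cdot 0 + 90\right) - -96 = \left(33 \cdot 0 + 90\right) + 96 = \left(0 + 90\right) + 96 = 90 + 96 = 186$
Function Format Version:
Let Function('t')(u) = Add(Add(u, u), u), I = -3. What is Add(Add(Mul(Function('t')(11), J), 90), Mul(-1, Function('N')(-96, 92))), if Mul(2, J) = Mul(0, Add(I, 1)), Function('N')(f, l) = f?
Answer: 186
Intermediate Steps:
J = 0 (J = Mul(Rational(1, 2), Mul(0, Add(-3, 1))) = Mul(Rational(1, 2), Mul(0, -2)) = Mul(Rational(1, 2), 0) = 0)
Function('t')(u) = Mul(3, u) (Function('t')(u) = Add(Mul(2, u), u) = Mul(3, u))
Add(Add(Mul(Function('t')(11), J), 90), Mul(-1, Function('N')(-96, 92))) = Add(Add(Mul(Mul(3, 11), 0), 90), Mul(-1, -96)) = Add(Add(Mul(33, 0), 90), 96) = Add(Add(0, 90), 96) = Add(90, 96) = 186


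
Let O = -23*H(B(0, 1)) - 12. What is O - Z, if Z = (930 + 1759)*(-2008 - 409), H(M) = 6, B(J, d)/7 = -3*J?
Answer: 6499163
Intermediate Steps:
B(J, d) = -21*J (B(J, d) = 7*(-3*J) = -21*J)
O = -150 (O = -23*6 - 12 = -138 - 12 = -150)
Z = -6499313 (Z = 2689*(-2417) = -6499313)
O - Z = -150 - 1*(-6499313) = -150 + 6499313 = 6499163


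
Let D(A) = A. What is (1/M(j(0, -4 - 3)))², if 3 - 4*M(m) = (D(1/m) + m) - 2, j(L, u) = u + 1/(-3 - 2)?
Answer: 518400/4932841 ≈ 0.10509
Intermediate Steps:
j(L, u) = -⅕ + u (j(L, u) = u + 1/(-5) = u - ⅕ = -⅕ + u)
M(m) = 5/4 - m/4 - 1/(4*m) (M(m) = ¾ - ((1/m + m) - 2)/4 = ¾ - ((m + 1/m) - 2)/4 = ¾ - (-2 + m + 1/m)/4 = ¾ + (½ - m/4 - 1/(4*m)) = 5/4 - m/4 - 1/(4*m))
(1/M(j(0, -4 - 3)))² = (1/((-1 + (-⅕ + (-4 - 3))*(5 - (-⅕ + (-4 - 3))))/(4*(-⅕ + (-4 - 3)))))² = (1/((-1 + (-⅕ - 7)*(5 - (-⅕ - 7)))/(4*(-⅕ - 7))))² = (1/((-1 - 36*(5 - 1*(-36/5))/5)/(4*(-36/5))))² = (1/((¼)*(-5/36)*(-1 - 36*(5 + 36/5)/5)))² = (1/((¼)*(-5/36)*(-1 - 36/5*61/5)))² = (1/((¼)*(-5/36)*(-1 - 2196/25)))² = (1/((¼)*(-5/36)*(-2221/25)))² = (1/(2221/720))² = (720/2221)² = 518400/4932841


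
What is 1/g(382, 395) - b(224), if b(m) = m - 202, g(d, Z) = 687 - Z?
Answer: -6423/292 ≈ -21.997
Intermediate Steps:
b(m) = -202 + m
1/g(382, 395) - b(224) = 1/(687 - 1*395) - (-202 + 224) = 1/(687 - 395) - 1*22 = 1/292 - 22 = -6423/292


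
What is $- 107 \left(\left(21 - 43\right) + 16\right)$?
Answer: $642$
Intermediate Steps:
$- 107 \left(\left(21 - 43\right) + 16\right) = - 107 \left(-22 + 16\right) = \left(-107\right) \left(-6\right) = 642$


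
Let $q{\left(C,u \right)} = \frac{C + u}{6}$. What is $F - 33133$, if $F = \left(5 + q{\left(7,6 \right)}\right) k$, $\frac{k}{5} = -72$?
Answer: $-35713$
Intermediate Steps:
$k = -360$ ($k = 5 \left(-72\right) = -360$)
$q{\left(C,u \right)} = \frac{C}{6} + \frac{u}{6}$ ($q{\left(C,u \right)} = \left(C + u\right) \frac{1}{6} = \frac{C}{6} + \frac{u}{6}$)
$F = -2580$ ($F = \left(5 + \left(\frac{1}{6} \cdot 7 + \frac{1}{6} \cdot 6\right)\right) \left(-360\right) = \left(5 + \left(\frac{7}{6} + 1\right)\right) \left(-360\right) = \left(5 + \frac{13}{6}\right) \left(-360\right) = \frac{43}{6} \left(-360\right) = -2580$)
$F - 33133 = -2580 - 33133 = -35713$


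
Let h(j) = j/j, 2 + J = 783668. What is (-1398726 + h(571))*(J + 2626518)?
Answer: -4769909615400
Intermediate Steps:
J = 783666 (J = -2 + 783668 = 783666)
h(j) = 1
(-1398726 + h(571))*(J + 2626518) = (-1398726 + 1)*(783666 + 2626518) = -1398725*3410184 = -4769909615400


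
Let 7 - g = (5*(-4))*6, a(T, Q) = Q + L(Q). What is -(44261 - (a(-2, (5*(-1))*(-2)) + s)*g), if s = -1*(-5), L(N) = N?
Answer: -41086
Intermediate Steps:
s = 5
a(T, Q) = 2*Q (a(T, Q) = Q + Q = 2*Q)
g = 127 (g = 7 - 5*(-4)*6 = 7 - (-20)*6 = 7 - 1*(-120) = 7 + 120 = 127)
-(44261 - (a(-2, (5*(-1))*(-2)) + s)*g) = -(44261 - (2*((5*(-1))*(-2)) + 5)*127) = -(44261 - (2*(-5*(-2)) + 5)*127) = -(44261 - (2*10 + 5)*127) = -(44261 - (20 + 5)*127) = -(44261 - 25*127) = -(44261 - 1*3175) = -(44261 - 3175) = -1*41086 = -41086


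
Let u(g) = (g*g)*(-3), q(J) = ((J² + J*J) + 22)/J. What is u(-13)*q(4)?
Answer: -13689/2 ≈ -6844.5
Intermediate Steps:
q(J) = (22 + 2*J²)/J (q(J) = ((J² + J²) + 22)/J = (2*J² + 22)/J = (22 + 2*J²)/J)
u(g) = -3*g² (u(g) = g²*(-3) = -3*g²)
u(-13)*q(4) = (-3*(-13)²)*(2*4 + 22/4) = (-3*169)*(8 + 22*(¼)) = -507*(8 + 11/2) = -507*27/2 = -13689/2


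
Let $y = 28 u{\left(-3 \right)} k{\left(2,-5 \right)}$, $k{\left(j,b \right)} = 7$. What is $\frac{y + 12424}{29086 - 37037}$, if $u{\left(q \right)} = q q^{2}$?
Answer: $- \frac{7132}{7951} \approx -0.89699$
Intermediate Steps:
$u{\left(q \right)} = q^{3}$
$y = -5292$ ($y = 28 \left(-3\right)^{3} \cdot 7 = 28 \left(-27\right) 7 = \left(-756\right) 7 = -5292$)
$\frac{y + 12424}{29086 - 37037} = \frac{-5292 + 12424}{29086 - 37037} = \frac{7132}{-7951} = 7132 \left(- \frac{1}{7951}\right) = - \frac{7132}{7951}$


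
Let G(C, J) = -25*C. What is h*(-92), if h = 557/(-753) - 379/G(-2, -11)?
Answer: 14408902/18825 ≈ 765.41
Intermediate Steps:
h = -313237/37650 (h = 557/(-753) - 379/((-25*(-2))) = 557*(-1/753) - 379/50 = -557/753 - 379*1/50 = -557/753 - 379/50 = -313237/37650 ≈ -8.3197)
h*(-92) = -313237/37650*(-92) = 14408902/18825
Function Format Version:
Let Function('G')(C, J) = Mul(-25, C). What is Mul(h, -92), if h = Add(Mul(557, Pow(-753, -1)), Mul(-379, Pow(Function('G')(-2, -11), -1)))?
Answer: Rational(14408902, 18825) ≈ 765.41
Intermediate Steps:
h = Rational(-313237, 37650) (h = Add(Mul(557, Pow(-753, -1)), Mul(-379, Pow(Mul(-25, -2), -1))) = Add(Mul(557, Rational(-1, 753)), Mul(-379, Pow(50, -1))) = Add(Rational(-557, 753), Mul(-379, Rational(1, 50))) = Add(Rational(-557, 753), Rational(-379, 50)) = Rational(-313237, 37650) ≈ -8.3197)
Mul(h, -92) = Mul(Rational(-313237, 37650), -92) = Rational(14408902, 18825)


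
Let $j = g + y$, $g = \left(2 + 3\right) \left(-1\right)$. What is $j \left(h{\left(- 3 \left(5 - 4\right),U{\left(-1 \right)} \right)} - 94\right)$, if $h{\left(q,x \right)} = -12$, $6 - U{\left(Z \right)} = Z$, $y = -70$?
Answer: $7950$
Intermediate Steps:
$g = -5$ ($g = 5 \left(-1\right) = -5$)
$U{\left(Z \right)} = 6 - Z$
$j = -75$ ($j = -5 - 70 = -75$)
$j \left(h{\left(- 3 \left(5 - 4\right),U{\left(-1 \right)} \right)} - 94\right) = - 75 \left(-12 - 94\right) = \left(-75\right) \left(-106\right) = 7950$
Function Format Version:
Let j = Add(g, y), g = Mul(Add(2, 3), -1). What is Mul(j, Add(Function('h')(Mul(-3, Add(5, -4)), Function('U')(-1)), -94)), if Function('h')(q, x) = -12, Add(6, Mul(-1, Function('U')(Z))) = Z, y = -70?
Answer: 7950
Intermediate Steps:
g = -5 (g = Mul(5, -1) = -5)
Function('U')(Z) = Add(6, Mul(-1, Z))
j = -75 (j = Add(-5, -70) = -75)
Mul(j, Add(Function('h')(Mul(-3, Add(5, -4)), Function('U')(-1)), -94)) = Mul(-75, Add(-12, -94)) = Mul(-75, -106) = 7950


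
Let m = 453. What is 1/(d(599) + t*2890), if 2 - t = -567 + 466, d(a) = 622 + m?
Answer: 1/298745 ≈ 3.3473e-6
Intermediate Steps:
d(a) = 1075 (d(a) = 622 + 453 = 1075)
t = 103 (t = 2 - (-567 + 466) = 2 - 1*(-101) = 2 + 101 = 103)
1/(d(599) + t*2890) = 1/(1075 + 103*2890) = 1/(1075 + 297670) = 1/298745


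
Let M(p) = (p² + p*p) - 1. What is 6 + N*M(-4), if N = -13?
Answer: -397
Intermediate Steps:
M(p) = -1 + 2*p² (M(p) = (p² + p²) - 1 = 2*p² - 1 = -1 + 2*p²)
6 + N*M(-4) = 6 - 13*(-1 + 2*(-4)²) = 6 - 13*(-1 + 2*16) = 6 - 13*(-1 + 32) = 6 - 13*31 = 6 - 403 = -397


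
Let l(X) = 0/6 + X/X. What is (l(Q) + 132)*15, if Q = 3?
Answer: 1995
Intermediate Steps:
l(X) = 1 (l(X) = 0*(1/6) + 1 = 0 + 1 = 1)
(l(Q) + 132)*15 = (1 + 132)*15 = 133*15 = 1995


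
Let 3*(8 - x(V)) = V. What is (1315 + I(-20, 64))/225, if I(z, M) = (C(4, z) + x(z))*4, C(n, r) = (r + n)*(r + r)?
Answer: 11801/675 ≈ 17.483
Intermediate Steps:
C(n, r) = 2*r*(n + r) (C(n, r) = (n + r)*(2*r) = 2*r*(n + r))
x(V) = 8 - V/3
I(z, M) = 32 - 4*z/3 + 8*z*(4 + z) (I(z, M) = (2*z*(4 + z) + (8 - z/3))*4 = (8 - z/3 + 2*z*(4 + z))*4 = 32 - 4*z/3 + 8*z*(4 + z))
(1315 + I(-20, 64))/225 = (1315 + (32 + 8*(-20)² + (92/3)*(-20)))/225 = (1315 + (32 + 8*400 - 1840/3))*(1/225) = (1315 + (32 + 3200 - 1840/3))*(1/225) = (1315 + 7856/3)*(1/225) = (11801/3)*(1/225) = 11801/675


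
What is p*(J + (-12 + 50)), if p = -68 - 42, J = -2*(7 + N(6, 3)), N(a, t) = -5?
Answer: -3740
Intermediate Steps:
J = -4 (J = -2*(7 - 5) = -2*2 = -4)
p = -110
p*(J + (-12 + 50)) = -110*(-4 + (-12 + 50)) = -110*(-4 + 38) = -110*34 = -3740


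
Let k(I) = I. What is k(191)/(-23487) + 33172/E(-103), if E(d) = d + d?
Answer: -389575055/2419161 ≈ -161.04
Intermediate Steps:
E(d) = 2*d
k(191)/(-23487) + 33172/E(-103) = 191/(-23487) + 33172/((2*(-103))) = 191*(-1/23487) + 33172/(-206) = -191/23487 + 33172*(-1/206) = -191/23487 - 16586/103 = -389575055/2419161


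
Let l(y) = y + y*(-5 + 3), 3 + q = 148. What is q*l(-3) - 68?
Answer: 367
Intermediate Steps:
q = 145 (q = -3 + 148 = 145)
l(y) = -y (l(y) = y + y*(-2) = y - 2*y = -y)
q*l(-3) - 68 = 145*(-1*(-3)) - 68 = 145*3 - 68 = 435 - 68 = 367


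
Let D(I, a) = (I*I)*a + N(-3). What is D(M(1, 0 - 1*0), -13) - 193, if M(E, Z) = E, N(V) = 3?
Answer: -203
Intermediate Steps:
D(I, a) = 3 + a*I**2 (D(I, a) = (I*I)*a + 3 = I**2*a + 3 = a*I**2 + 3 = 3 + a*I**2)
D(M(1, 0 - 1*0), -13) - 193 = (3 - 13*1**2) - 193 = (3 - 13*1) - 193 = (3 - 13) - 193 = -10 - 193 = -203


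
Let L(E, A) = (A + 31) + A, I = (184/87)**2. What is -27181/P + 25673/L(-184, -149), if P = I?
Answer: -55799893151/9039552 ≈ -6172.9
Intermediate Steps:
I = 33856/7569 (I = (184*(1/87))**2 = (184/87)**2 = 33856/7569 ≈ 4.4730)
P = 33856/7569 ≈ 4.4730
L(E, A) = 31 + 2*A (L(E, A) = (31 + A) + A = 31 + 2*A)
-27181/P + 25673/L(-184, -149) = -27181/33856/7569 + 25673/(31 + 2*(-149)) = -27181*7569/33856 + 25673/(31 - 298) = -205732989/33856 + 25673/(-267) = -205732989/33856 + 25673*(-1/267) = -205732989/33856 - 25673/267 = -55799893151/9039552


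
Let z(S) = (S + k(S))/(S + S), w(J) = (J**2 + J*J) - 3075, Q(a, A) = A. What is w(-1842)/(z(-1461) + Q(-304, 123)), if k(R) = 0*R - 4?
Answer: 2831356638/51553 ≈ 54921.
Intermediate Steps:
k(R) = -4 (k(R) = 0 - 4 = -4)
w(J) = -3075 + 2*J**2 (w(J) = (J**2 + J**2) - 3075 = 2*J**2 - 3075 = -3075 + 2*J**2)
z(S) = (-4 + S)/(2*S) (z(S) = (S - 4)/(S + S) = (-4 + S)/((2*S)) = (-4 + S)*(1/(2*S)) = (-4 + S)/(2*S))
w(-1842)/(z(-1461) + Q(-304, 123)) = (-3075 + 2*(-1842)**2)/((1/2)*(-4 - 1461)/(-1461) + 123) = (-3075 + 2*3392964)/((1/2)*(-1/1461)*(-1465) + 123) = (-3075 + 6785928)/(1465/2922 + 123) = 6782853/(360871/2922) = 6782853*(2922/360871) = 2831356638/51553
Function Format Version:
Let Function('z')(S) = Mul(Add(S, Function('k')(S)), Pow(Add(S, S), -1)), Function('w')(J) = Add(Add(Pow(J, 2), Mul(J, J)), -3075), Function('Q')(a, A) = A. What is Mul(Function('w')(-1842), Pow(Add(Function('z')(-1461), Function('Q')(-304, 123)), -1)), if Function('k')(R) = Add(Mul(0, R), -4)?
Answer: Rational(2831356638, 51553) ≈ 54921.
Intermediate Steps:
Function('k')(R) = -4 (Function('k')(R) = Add(0, -4) = -4)
Function('w')(J) = Add(-3075, Mul(2, Pow(J, 2))) (Function('w')(J) = Add(Add(Pow(J, 2), Pow(J, 2)), -3075) = Add(Mul(2, Pow(J, 2)), -3075) = Add(-3075, Mul(2, Pow(J, 2))))
Function('z')(S) = Mul(Rational(1, 2), Pow(S, -1), Add(-4, S)) (Function('z')(S) = Mul(Add(S, -4), Pow(Add(S, S), -1)) = Mul(Add(-4, S), Pow(Mul(2, S), -1)) = Mul(Add(-4, S), Mul(Rational(1, 2), Pow(S, -1))) = Mul(Rational(1, 2), Pow(S, -1), Add(-4, S)))
Mul(Function('w')(-1842), Pow(Add(Function('z')(-1461), Function('Q')(-304, 123)), -1)) = Mul(Add(-3075, Mul(2, Pow(-1842, 2))), Pow(Add(Mul(Rational(1, 2), Pow(-1461, -1), Add(-4, -1461)), 123), -1)) = Mul(Add(-3075, Mul(2, 3392964)), Pow(Add(Mul(Rational(1, 2), Rational(-1, 1461), -1465), 123), -1)) = Mul(Add(-3075, 6785928), Pow(Add(Rational(1465, 2922), 123), -1)) = Mul(6782853, Pow(Rational(360871, 2922), -1)) = Mul(6782853, Rational(2922, 360871)) = Rational(2831356638, 51553)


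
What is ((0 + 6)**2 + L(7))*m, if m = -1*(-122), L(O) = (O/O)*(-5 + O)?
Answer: 4636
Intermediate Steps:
L(O) = -5 + O (L(O) = 1*(-5 + O) = -5 + O)
m = 122
((0 + 6)**2 + L(7))*m = ((0 + 6)**2 + (-5 + 7))*122 = (6**2 + 2)*122 = (36 + 2)*122 = 38*122 = 4636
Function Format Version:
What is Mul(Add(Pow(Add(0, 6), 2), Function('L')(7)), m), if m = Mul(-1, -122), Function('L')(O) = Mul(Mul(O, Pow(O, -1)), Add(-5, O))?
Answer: 4636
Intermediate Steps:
Function('L')(O) = Add(-5, O) (Function('L')(O) = Mul(1, Add(-5, O)) = Add(-5, O))
m = 122
Mul(Add(Pow(Add(0, 6), 2), Function('L')(7)), m) = Mul(Add(Pow(Add(0, 6), 2), Add(-5, 7)), 122) = Mul(Add(Pow(6, 2), 2), 122) = Mul(Add(36, 2), 122) = Mul(38, 122) = 4636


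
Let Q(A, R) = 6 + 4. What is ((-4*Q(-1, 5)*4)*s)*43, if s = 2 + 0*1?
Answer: -13760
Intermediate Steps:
Q(A, R) = 10
s = 2 (s = 2 + 0 = 2)
((-4*Q(-1, 5)*4)*s)*43 = ((-4*10*4)*2)*43 = (-40*4*2)*43 = -160*2*43 = -320*43 = -13760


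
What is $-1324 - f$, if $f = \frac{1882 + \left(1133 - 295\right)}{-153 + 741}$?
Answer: $- \frac{195308}{147} \approx -1328.6$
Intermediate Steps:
$f = \frac{680}{147}$ ($f = \frac{1882 + 838}{588} = 2720 \cdot \frac{1}{588} = \frac{680}{147} \approx 4.6258$)
$-1324 - f = -1324 - \frac{680}{147} = - \frac{195308}{147}$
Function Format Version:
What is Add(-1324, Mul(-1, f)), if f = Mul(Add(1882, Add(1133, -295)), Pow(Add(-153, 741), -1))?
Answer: Rational(-195308, 147) ≈ -1328.6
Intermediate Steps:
f = Rational(680, 147) (f = Mul(Add(1882, 838), Pow(588, -1)) = Mul(2720, Rational(1, 588)) = Rational(680, 147) ≈ 4.6258)
Add(-1324, Mul(-1, f)) = Add(-1324, Mul(-1, Rational(680, 147))) = Add(-1324, Rational(-680, 147)) = Rational(-195308, 147)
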